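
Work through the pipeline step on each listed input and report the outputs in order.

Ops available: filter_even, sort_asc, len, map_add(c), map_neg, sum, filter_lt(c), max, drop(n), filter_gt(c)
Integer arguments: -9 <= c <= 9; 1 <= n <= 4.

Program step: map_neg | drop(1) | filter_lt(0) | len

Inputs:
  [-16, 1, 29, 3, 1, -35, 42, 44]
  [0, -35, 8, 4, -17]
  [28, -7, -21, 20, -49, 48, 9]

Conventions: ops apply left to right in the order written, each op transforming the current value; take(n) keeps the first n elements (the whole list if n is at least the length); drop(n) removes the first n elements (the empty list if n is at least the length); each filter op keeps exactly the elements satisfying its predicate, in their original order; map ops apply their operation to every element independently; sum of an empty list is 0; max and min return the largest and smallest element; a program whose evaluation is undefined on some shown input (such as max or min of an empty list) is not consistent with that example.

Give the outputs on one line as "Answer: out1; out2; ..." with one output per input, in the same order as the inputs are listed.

6; 2; 3

Execution, op by op:
  [-16, 1, 29, 3, 1, -35, 42, 44] -> [16, -1, -29, -3, -1, 35, -42, -44] -> [-1, -29, -3, -1, 35, -42, -44] -> [-1, -29, -3, -1, -42, -44] -> 6
  [0, -35, 8, 4, -17] -> [0, 35, -8, -4, 17] -> [35, -8, -4, 17] -> [-8, -4] -> 2
  [28, -7, -21, 20, -49, 48, 9] -> [-28, 7, 21, -20, 49, -48, -9] -> [7, 21, -20, 49, -48, -9] -> [-20, -48, -9] -> 3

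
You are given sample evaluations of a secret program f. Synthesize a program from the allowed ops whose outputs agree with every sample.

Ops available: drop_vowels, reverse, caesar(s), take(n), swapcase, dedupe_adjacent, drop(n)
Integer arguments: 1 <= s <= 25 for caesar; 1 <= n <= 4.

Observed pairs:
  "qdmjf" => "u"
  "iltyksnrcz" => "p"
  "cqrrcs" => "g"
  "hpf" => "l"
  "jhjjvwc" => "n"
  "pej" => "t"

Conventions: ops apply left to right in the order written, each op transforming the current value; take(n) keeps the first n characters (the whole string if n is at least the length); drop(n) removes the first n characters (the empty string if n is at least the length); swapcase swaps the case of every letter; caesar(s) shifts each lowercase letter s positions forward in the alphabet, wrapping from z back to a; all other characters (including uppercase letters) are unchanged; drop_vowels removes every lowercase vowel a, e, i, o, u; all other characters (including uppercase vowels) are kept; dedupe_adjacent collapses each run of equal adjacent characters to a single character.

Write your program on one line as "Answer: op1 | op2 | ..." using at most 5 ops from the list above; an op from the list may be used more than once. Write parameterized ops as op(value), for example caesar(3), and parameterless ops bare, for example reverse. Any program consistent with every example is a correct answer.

drop_vowels | dedupe_adjacent | take(1) | caesar(4)

Check, running the answer program on each example:
  "qdmjf" -> "qdmjf" -> "qdmjf" -> "q" -> "u"
  "iltyksnrcz" -> "ltyksnrcz" -> "ltyksnrcz" -> "l" -> "p"
  "cqrrcs" -> "cqrrcs" -> "cqrcs" -> "c" -> "g"
  "hpf" -> "hpf" -> "hpf" -> "h" -> "l"
  "jhjjvwc" -> "jhjjvwc" -> "jhjvwc" -> "j" -> "n"
  "pej" -> "pj" -> "pj" -> "p" -> "t"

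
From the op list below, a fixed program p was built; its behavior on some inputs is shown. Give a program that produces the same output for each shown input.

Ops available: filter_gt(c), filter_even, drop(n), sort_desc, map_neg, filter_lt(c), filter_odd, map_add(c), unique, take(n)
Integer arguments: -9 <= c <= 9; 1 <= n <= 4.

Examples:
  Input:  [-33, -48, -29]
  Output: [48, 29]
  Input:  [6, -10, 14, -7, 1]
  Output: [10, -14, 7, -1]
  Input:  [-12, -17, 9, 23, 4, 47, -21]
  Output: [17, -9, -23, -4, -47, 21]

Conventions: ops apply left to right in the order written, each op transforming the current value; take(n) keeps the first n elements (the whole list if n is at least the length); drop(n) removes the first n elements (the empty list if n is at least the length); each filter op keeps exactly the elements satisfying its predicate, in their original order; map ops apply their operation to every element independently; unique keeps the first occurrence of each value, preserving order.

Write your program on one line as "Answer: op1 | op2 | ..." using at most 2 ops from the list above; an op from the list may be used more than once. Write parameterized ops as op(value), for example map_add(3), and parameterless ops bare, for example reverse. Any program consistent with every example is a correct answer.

map_neg | drop(1)

Check, running the answer program on each example:
  [-33, -48, -29] -> [33, 48, 29] -> [48, 29]
  [6, -10, 14, -7, 1] -> [-6, 10, -14, 7, -1] -> [10, -14, 7, -1]
  [-12, -17, 9, 23, 4, 47, -21] -> [12, 17, -9, -23, -4, -47, 21] -> [17, -9, -23, -4, -47, 21]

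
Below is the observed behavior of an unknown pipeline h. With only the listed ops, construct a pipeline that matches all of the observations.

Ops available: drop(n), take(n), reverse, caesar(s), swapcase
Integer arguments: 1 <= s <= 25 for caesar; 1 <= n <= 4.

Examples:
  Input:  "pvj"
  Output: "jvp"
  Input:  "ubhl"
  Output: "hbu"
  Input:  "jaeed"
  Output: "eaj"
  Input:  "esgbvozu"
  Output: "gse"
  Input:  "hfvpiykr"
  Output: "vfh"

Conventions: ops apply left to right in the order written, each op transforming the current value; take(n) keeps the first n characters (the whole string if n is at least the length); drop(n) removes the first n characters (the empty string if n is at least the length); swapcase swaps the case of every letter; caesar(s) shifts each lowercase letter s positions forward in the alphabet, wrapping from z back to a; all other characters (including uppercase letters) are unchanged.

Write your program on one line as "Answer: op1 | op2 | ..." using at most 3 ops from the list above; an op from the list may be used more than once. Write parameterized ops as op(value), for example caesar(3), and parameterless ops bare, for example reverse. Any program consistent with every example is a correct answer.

take(3) | reverse

Check, running the answer program on each example:
  "pvj" -> "pvj" -> "jvp"
  "ubhl" -> "ubh" -> "hbu"
  "jaeed" -> "jae" -> "eaj"
  "esgbvozu" -> "esg" -> "gse"
  "hfvpiykr" -> "hfv" -> "vfh"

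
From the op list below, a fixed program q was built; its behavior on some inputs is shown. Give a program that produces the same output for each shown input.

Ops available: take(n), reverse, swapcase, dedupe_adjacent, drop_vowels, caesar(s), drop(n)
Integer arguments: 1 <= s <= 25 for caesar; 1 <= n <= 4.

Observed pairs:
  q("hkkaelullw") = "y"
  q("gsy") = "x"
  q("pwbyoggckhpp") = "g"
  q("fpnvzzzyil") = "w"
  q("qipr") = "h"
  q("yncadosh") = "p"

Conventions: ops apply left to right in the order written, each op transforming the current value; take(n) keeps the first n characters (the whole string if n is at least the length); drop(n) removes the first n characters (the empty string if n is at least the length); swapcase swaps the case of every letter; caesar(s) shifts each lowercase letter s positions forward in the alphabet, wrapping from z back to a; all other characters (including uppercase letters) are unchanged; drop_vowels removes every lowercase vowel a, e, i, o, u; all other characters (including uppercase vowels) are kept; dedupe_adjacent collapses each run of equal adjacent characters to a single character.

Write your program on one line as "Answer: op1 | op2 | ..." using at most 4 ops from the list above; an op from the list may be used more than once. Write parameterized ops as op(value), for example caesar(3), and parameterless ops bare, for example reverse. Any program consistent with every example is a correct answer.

caesar(25) | caesar(18) | take(1)

Check, running the answer program on each example:
  "hkkaelullw" -> "gjjzdktkkv" -> "ybbrvclccn" -> "y"
  "gsy" -> "frx" -> "xjp" -> "x"
  "pwbyoggckhpp" -> "ovaxnffbjgoo" -> "gnspfxxtbygg" -> "g"
  "fpnvzzzyil" -> "eomuyyyxhk" -> "wgemqqqpzc" -> "w"
  "qipr" -> "phoq" -> "hzgi" -> "h"
  "yncadosh" -> "xmbzcnrg" -> "petrufjy" -> "p"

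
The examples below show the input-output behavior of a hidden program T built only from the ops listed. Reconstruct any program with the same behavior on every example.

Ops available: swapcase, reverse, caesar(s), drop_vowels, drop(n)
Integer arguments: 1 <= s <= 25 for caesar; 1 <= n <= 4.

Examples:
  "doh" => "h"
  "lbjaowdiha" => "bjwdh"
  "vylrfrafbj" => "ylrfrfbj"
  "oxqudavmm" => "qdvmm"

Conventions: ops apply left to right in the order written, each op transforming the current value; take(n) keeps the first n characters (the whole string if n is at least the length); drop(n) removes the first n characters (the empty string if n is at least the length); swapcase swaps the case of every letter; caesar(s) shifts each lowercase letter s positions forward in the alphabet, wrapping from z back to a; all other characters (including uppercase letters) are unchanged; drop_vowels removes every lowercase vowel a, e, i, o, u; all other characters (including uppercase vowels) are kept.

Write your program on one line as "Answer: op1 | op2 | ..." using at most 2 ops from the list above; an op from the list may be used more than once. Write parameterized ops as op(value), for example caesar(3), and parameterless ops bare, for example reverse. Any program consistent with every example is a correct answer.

drop_vowels | drop(1)

Check, running the answer program on each example:
  "doh" -> "dh" -> "h"
  "lbjaowdiha" -> "lbjwdh" -> "bjwdh"
  "vylrfrafbj" -> "vylrfrfbj" -> "ylrfrfbj"
  "oxqudavmm" -> "xqdvmm" -> "qdvmm"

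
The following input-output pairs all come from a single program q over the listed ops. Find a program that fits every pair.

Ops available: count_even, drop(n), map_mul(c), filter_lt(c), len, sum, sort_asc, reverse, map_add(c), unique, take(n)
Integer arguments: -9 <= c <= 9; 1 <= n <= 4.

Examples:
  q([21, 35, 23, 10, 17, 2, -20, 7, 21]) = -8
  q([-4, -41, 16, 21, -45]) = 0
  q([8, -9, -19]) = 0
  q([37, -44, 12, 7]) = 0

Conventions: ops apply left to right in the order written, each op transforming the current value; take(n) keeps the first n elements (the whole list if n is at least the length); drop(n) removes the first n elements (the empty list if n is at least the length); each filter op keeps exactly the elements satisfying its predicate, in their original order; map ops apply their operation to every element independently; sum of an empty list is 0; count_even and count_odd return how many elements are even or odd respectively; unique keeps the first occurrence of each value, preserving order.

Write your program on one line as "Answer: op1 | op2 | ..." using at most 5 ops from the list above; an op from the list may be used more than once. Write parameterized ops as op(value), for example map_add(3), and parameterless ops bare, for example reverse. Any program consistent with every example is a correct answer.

drop(4) | map_mul(-1) | drop(2) | sum

Check, running the answer program on each example:
  [21, 35, 23, 10, 17, 2, -20, 7, 21] -> [17, 2, -20, 7, 21] -> [-17, -2, 20, -7, -21] -> [20, -7, -21] -> -8
  [-4, -41, 16, 21, -45] -> [-45] -> [45] -> [] -> 0
  [8, -9, -19] -> [] -> [] -> [] -> 0
  [37, -44, 12, 7] -> [] -> [] -> [] -> 0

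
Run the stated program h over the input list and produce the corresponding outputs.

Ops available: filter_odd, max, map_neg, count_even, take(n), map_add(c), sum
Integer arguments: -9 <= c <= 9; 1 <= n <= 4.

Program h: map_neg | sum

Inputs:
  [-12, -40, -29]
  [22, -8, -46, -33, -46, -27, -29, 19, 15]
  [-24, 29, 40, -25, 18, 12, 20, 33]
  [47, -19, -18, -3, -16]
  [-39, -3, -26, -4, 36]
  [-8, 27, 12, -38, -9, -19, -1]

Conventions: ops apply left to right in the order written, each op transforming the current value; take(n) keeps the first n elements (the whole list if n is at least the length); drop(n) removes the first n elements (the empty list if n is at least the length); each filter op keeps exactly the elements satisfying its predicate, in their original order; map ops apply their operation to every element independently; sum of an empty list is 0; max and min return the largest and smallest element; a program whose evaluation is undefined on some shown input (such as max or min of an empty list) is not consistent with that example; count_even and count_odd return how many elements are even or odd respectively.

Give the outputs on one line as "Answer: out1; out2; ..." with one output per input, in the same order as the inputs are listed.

Execution, op by op:
  [-12, -40, -29] -> [12, 40, 29] -> 81
  [22, -8, -46, -33, -46, -27, -29, 19, 15] -> [-22, 8, 46, 33, 46, 27, 29, -19, -15] -> 133
  [-24, 29, 40, -25, 18, 12, 20, 33] -> [24, -29, -40, 25, -18, -12, -20, -33] -> -103
  [47, -19, -18, -3, -16] -> [-47, 19, 18, 3, 16] -> 9
  [-39, -3, -26, -4, 36] -> [39, 3, 26, 4, -36] -> 36
  [-8, 27, 12, -38, -9, -19, -1] -> [8, -27, -12, 38, 9, 19, 1] -> 36

81; 133; -103; 9; 36; 36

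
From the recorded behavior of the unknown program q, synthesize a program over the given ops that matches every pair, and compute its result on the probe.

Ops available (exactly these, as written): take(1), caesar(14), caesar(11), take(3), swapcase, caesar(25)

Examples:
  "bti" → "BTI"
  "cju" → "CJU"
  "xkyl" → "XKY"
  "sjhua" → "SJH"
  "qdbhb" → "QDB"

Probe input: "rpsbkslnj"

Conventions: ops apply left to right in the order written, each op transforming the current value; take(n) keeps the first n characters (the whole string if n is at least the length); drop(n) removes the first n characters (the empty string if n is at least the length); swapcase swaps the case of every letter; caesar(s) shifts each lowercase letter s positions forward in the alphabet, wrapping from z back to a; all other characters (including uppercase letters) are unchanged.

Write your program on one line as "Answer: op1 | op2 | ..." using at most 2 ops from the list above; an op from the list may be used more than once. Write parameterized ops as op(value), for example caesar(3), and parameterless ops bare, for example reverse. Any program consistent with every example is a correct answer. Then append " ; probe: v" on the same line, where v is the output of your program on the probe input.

swapcase | take(3) ; probe: "RPS"

Check, running the answer program on each example:
  "bti" -> "BTI" -> "BTI"
  "cju" -> "CJU" -> "CJU"
  "xkyl" -> "XKYL" -> "XKY"
  "sjhua" -> "SJHUA" -> "SJH"
  "qdbhb" -> "QDBHB" -> "QDB"
  probe: "rpsbkslnj" -> "RPSBKSLNJ" -> "RPS"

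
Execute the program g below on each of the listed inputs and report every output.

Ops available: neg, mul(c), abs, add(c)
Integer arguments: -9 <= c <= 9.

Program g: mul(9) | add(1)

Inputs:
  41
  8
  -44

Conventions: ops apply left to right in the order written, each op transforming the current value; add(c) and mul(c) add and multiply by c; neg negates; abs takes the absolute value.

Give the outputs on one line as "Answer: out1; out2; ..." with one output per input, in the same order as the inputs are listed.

370; 73; -395

Execution, op by op:
  41 -> 369 -> 370
  8 -> 72 -> 73
  -44 -> -396 -> -395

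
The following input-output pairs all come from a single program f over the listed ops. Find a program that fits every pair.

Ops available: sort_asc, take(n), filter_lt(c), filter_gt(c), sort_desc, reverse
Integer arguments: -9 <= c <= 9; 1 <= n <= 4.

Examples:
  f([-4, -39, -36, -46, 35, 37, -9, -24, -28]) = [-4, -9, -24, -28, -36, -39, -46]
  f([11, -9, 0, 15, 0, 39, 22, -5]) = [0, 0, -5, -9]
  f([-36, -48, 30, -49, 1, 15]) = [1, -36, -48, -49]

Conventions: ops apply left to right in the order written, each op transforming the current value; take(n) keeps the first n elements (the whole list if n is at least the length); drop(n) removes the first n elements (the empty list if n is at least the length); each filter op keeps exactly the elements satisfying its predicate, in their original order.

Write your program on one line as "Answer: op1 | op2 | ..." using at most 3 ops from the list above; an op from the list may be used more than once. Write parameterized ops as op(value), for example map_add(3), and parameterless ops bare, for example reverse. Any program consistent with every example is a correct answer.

reverse | sort_desc | filter_lt(8)

Check, running the answer program on each example:
  [-4, -39, -36, -46, 35, 37, -9, -24, -28] -> [-28, -24, -9, 37, 35, -46, -36, -39, -4] -> [37, 35, -4, -9, -24, -28, -36, -39, -46] -> [-4, -9, -24, -28, -36, -39, -46]
  [11, -9, 0, 15, 0, 39, 22, -5] -> [-5, 22, 39, 0, 15, 0, -9, 11] -> [39, 22, 15, 11, 0, 0, -5, -9] -> [0, 0, -5, -9]
  [-36, -48, 30, -49, 1, 15] -> [15, 1, -49, 30, -48, -36] -> [30, 15, 1, -36, -48, -49] -> [1, -36, -48, -49]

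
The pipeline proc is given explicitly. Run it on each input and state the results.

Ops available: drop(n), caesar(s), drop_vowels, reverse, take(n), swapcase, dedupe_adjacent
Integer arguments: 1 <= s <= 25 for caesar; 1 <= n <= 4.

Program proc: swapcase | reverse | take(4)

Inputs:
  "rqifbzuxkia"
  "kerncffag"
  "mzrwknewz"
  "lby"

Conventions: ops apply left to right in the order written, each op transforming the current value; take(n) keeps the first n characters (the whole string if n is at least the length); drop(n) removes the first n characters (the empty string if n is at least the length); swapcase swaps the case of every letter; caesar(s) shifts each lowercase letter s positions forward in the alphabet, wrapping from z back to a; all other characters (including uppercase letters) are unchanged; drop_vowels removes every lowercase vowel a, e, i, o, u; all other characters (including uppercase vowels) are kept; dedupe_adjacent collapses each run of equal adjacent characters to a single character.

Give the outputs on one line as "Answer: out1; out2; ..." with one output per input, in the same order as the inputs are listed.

Execution, op by op:
  "rqifbzuxkia" -> "RQIFBZUXKIA" -> "AIKXUZBFIQR" -> "AIKX"
  "kerncffag" -> "KERNCFFAG" -> "GAFFCNREK" -> "GAFF"
  "mzrwknewz" -> "MZRWKNEWZ" -> "ZWENKWRZM" -> "ZWEN"
  "lby" -> "LBY" -> "YBL" -> "YBL"

"AIKX"; "GAFF"; "ZWEN"; "YBL"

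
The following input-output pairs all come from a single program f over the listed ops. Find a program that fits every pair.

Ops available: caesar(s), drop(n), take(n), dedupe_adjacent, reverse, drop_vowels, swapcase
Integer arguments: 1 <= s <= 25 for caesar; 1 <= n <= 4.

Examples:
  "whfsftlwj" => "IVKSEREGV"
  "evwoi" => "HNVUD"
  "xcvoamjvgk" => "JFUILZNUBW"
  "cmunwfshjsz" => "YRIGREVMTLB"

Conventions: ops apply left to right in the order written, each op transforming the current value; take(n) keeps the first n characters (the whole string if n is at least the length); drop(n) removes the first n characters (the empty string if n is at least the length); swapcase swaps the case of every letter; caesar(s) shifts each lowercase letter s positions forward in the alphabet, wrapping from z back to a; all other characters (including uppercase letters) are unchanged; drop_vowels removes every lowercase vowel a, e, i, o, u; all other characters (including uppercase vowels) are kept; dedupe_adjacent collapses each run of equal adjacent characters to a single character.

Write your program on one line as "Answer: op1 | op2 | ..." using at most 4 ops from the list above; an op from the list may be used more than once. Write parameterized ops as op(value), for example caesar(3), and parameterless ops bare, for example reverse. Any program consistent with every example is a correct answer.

reverse | caesar(25) | swapcase

Check, running the answer program on each example:
  "whfsftlwj" -> "jwltfsfhw" -> "ivkseregv" -> "IVKSEREGV"
  "evwoi" -> "iowve" -> "hnvud" -> "HNVUD"
  "xcvoamjvgk" -> "kgvjmaovcx" -> "jfuilznubw" -> "JFUILZNUBW"
  "cmunwfshjsz" -> "zsjhsfwnumc" -> "yrigrevmtlb" -> "YRIGREVMTLB"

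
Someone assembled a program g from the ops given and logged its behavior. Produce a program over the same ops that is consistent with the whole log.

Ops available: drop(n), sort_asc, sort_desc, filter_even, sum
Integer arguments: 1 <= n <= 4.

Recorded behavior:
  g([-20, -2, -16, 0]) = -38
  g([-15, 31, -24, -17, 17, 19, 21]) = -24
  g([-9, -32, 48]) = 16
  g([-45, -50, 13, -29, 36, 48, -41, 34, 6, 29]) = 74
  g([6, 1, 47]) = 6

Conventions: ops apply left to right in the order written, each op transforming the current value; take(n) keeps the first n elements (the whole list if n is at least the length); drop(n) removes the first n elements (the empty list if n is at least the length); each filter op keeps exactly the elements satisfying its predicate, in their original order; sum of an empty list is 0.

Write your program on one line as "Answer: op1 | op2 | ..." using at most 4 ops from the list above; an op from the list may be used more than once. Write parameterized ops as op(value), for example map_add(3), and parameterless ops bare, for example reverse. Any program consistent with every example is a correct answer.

sort_asc | filter_even | sum

Check, running the answer program on each example:
  [-20, -2, -16, 0] -> [-20, -16, -2, 0] -> [-20, -16, -2, 0] -> -38
  [-15, 31, -24, -17, 17, 19, 21] -> [-24, -17, -15, 17, 19, 21, 31] -> [-24] -> -24
  [-9, -32, 48] -> [-32, -9, 48] -> [-32, 48] -> 16
  [-45, -50, 13, -29, 36, 48, -41, 34, 6, 29] -> [-50, -45, -41, -29, 6, 13, 29, 34, 36, 48] -> [-50, 6, 34, 36, 48] -> 74
  [6, 1, 47] -> [1, 6, 47] -> [6] -> 6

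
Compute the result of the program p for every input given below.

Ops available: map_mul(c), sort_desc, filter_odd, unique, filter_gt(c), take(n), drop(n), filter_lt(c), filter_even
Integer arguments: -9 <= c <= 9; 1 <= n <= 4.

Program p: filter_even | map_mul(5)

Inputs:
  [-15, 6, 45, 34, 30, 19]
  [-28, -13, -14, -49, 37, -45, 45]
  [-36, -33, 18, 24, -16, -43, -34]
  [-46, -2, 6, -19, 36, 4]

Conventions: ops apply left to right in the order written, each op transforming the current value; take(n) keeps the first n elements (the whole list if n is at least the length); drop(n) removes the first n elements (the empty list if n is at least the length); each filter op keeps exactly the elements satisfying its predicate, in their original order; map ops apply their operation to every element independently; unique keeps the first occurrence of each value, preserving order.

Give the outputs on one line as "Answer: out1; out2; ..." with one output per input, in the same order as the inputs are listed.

[30, 170, 150]; [-140, -70]; [-180, 90, 120, -80, -170]; [-230, -10, 30, 180, 20]

Execution, op by op:
  [-15, 6, 45, 34, 30, 19] -> [6, 34, 30] -> [30, 170, 150]
  [-28, -13, -14, -49, 37, -45, 45] -> [-28, -14] -> [-140, -70]
  [-36, -33, 18, 24, -16, -43, -34] -> [-36, 18, 24, -16, -34] -> [-180, 90, 120, -80, -170]
  [-46, -2, 6, -19, 36, 4] -> [-46, -2, 6, 36, 4] -> [-230, -10, 30, 180, 20]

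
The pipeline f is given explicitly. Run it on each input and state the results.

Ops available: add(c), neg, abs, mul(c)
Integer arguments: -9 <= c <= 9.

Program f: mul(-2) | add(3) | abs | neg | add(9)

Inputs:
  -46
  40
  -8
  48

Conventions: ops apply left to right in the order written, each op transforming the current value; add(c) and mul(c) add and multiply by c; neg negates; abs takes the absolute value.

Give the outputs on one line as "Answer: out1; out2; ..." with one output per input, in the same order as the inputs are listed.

-86; -68; -10; -84

Execution, op by op:
  -46 -> 92 -> 95 -> 95 -> -95 -> -86
  40 -> -80 -> -77 -> 77 -> -77 -> -68
  -8 -> 16 -> 19 -> 19 -> -19 -> -10
  48 -> -96 -> -93 -> 93 -> -93 -> -84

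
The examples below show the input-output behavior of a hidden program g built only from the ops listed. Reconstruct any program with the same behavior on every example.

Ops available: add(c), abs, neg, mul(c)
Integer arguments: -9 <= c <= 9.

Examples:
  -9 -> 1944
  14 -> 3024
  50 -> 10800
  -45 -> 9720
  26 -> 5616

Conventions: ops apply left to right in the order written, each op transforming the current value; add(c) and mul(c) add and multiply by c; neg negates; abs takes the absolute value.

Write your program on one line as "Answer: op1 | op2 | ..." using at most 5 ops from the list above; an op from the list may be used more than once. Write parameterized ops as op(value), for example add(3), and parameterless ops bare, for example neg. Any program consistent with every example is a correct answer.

mul(6) | abs | neg | mul(-4) | mul(9)

Check, running the answer program on each example:
  -9 -> -54 -> 54 -> -54 -> 216 -> 1944
  14 -> 84 -> 84 -> -84 -> 336 -> 3024
  50 -> 300 -> 300 -> -300 -> 1200 -> 10800
  -45 -> -270 -> 270 -> -270 -> 1080 -> 9720
  26 -> 156 -> 156 -> -156 -> 624 -> 5616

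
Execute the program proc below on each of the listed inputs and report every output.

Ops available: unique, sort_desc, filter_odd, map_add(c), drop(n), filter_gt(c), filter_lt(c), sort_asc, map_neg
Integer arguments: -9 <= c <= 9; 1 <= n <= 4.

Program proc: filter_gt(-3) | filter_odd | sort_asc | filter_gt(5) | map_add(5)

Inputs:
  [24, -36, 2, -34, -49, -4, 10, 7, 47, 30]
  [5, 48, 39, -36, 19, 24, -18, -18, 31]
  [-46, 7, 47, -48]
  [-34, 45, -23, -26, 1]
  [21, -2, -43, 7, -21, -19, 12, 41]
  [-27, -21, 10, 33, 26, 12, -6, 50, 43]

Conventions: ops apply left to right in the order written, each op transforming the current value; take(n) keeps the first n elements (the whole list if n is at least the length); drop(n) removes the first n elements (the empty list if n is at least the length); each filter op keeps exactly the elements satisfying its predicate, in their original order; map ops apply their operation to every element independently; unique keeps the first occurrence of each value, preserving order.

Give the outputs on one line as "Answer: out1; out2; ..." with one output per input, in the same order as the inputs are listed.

[12, 52]; [24, 36, 44]; [12, 52]; [50]; [12, 26, 46]; [38, 48]

Execution, op by op:
  [24, -36, 2, -34, -49, -4, 10, 7, 47, 30] -> [24, 2, 10, 7, 47, 30] -> [7, 47] -> [7, 47] -> [7, 47] -> [12, 52]
  [5, 48, 39, -36, 19, 24, -18, -18, 31] -> [5, 48, 39, 19, 24, 31] -> [5, 39, 19, 31] -> [5, 19, 31, 39] -> [19, 31, 39] -> [24, 36, 44]
  [-46, 7, 47, -48] -> [7, 47] -> [7, 47] -> [7, 47] -> [7, 47] -> [12, 52]
  [-34, 45, -23, -26, 1] -> [45, 1] -> [45, 1] -> [1, 45] -> [45] -> [50]
  [21, -2, -43, 7, -21, -19, 12, 41] -> [21, -2, 7, 12, 41] -> [21, 7, 41] -> [7, 21, 41] -> [7, 21, 41] -> [12, 26, 46]
  [-27, -21, 10, 33, 26, 12, -6, 50, 43] -> [10, 33, 26, 12, 50, 43] -> [33, 43] -> [33, 43] -> [33, 43] -> [38, 48]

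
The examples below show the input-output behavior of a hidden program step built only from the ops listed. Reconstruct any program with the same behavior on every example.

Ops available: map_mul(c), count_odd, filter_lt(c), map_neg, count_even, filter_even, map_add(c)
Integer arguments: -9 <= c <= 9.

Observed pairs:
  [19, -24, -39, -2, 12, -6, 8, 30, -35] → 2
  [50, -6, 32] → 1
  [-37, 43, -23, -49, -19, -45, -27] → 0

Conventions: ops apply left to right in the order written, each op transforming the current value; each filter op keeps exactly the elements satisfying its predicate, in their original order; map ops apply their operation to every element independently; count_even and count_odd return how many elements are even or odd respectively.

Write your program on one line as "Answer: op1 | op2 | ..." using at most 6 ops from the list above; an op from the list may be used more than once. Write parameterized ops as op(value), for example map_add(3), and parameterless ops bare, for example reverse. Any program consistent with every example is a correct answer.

filter_even | map_add(9) | filter_lt(6) | map_add(7) | count_even

Check, running the answer program on each example:
  [19, -24, -39, -2, 12, -6, 8, 30, -35] -> [-24, -2, 12, -6, 8, 30] -> [-15, 7, 21, 3, 17, 39] -> [-15, 3] -> [-8, 10] -> 2
  [50, -6, 32] -> [50, -6, 32] -> [59, 3, 41] -> [3] -> [10] -> 1
  [-37, 43, -23, -49, -19, -45, -27] -> [] -> [] -> [] -> [] -> 0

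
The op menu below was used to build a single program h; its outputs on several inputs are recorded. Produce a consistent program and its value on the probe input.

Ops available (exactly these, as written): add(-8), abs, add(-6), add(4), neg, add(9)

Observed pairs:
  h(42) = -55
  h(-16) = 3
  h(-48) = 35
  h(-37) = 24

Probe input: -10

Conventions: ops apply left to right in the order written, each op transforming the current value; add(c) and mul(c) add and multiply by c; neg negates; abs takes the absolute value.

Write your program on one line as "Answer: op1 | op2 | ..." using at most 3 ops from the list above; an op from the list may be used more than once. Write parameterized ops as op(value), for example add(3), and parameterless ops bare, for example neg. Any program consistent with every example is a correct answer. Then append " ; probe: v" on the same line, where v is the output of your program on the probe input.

add(4) | add(9) | neg ; probe: -3

Check, running the answer program on each example:
  42 -> 46 -> 55 -> -55
  -16 -> -12 -> -3 -> 3
  -48 -> -44 -> -35 -> 35
  -37 -> -33 -> -24 -> 24
  probe: -10 -> -6 -> 3 -> -3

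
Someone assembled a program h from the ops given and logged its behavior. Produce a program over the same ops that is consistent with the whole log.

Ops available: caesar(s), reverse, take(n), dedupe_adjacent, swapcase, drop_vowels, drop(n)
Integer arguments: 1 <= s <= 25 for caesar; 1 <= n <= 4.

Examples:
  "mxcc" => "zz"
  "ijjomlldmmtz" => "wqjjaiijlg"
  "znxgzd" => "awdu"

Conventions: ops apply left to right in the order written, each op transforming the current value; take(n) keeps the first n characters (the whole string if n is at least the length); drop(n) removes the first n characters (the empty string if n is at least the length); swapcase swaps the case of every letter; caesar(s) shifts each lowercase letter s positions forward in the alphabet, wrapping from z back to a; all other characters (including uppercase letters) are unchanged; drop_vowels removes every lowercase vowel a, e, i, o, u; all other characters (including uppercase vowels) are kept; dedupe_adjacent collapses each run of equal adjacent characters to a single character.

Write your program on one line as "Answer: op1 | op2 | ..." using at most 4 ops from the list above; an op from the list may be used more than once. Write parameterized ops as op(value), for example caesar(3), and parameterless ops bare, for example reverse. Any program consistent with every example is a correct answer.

caesar(23) | drop(2) | reverse

Check, running the answer program on each example:
  "mxcc" -> "juzz" -> "zz" -> "zz"
  "ijjomlldmmtz" -> "fggljiiajjqw" -> "gljiiajjqw" -> "wqjjaiijlg"
  "znxgzd" -> "wkudwa" -> "udwa" -> "awdu"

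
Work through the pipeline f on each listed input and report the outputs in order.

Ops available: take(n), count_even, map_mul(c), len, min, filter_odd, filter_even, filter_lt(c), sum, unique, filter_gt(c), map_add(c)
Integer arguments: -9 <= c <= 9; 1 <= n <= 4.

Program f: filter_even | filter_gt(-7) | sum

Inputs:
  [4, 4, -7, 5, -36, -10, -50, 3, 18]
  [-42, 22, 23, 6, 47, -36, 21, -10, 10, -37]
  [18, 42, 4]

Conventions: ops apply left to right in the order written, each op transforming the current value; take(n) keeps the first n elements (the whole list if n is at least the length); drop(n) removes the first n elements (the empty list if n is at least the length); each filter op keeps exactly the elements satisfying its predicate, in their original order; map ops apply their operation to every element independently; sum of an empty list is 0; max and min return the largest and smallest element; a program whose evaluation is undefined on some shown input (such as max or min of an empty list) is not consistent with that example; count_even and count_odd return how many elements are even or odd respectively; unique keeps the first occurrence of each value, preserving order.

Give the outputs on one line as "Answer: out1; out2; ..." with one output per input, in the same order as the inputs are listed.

Execution, op by op:
  [4, 4, -7, 5, -36, -10, -50, 3, 18] -> [4, 4, -36, -10, -50, 18] -> [4, 4, 18] -> 26
  [-42, 22, 23, 6, 47, -36, 21, -10, 10, -37] -> [-42, 22, 6, -36, -10, 10] -> [22, 6, 10] -> 38
  [18, 42, 4] -> [18, 42, 4] -> [18, 42, 4] -> 64

26; 38; 64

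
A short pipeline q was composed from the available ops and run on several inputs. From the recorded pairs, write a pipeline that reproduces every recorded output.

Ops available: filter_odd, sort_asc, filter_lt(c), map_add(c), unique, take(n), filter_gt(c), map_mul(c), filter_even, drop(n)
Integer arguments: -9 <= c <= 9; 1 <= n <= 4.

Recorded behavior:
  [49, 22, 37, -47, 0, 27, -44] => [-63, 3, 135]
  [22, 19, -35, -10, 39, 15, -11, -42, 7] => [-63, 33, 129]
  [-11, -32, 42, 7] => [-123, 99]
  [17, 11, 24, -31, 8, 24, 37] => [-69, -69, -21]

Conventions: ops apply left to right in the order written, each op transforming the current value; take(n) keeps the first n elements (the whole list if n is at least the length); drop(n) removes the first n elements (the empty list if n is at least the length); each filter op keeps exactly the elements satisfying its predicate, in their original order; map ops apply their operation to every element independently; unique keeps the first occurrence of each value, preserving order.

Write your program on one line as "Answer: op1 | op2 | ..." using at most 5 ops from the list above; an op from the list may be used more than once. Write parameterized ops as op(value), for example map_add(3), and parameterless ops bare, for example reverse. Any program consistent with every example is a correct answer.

map_add(-1) | filter_odd | map_mul(-3) | sort_asc

Check, running the answer program on each example:
  [49, 22, 37, -47, 0, 27, -44] -> [48, 21, 36, -48, -1, 26, -45] -> [21, -1, -45] -> [-63, 3, 135] -> [-63, 3, 135]
  [22, 19, -35, -10, 39, 15, -11, -42, 7] -> [21, 18, -36, -11, 38, 14, -12, -43, 6] -> [21, -11, -43] -> [-63, 33, 129] -> [-63, 33, 129]
  [-11, -32, 42, 7] -> [-12, -33, 41, 6] -> [-33, 41] -> [99, -123] -> [-123, 99]
  [17, 11, 24, -31, 8, 24, 37] -> [16, 10, 23, -32, 7, 23, 36] -> [23, 7, 23] -> [-69, -21, -69] -> [-69, -69, -21]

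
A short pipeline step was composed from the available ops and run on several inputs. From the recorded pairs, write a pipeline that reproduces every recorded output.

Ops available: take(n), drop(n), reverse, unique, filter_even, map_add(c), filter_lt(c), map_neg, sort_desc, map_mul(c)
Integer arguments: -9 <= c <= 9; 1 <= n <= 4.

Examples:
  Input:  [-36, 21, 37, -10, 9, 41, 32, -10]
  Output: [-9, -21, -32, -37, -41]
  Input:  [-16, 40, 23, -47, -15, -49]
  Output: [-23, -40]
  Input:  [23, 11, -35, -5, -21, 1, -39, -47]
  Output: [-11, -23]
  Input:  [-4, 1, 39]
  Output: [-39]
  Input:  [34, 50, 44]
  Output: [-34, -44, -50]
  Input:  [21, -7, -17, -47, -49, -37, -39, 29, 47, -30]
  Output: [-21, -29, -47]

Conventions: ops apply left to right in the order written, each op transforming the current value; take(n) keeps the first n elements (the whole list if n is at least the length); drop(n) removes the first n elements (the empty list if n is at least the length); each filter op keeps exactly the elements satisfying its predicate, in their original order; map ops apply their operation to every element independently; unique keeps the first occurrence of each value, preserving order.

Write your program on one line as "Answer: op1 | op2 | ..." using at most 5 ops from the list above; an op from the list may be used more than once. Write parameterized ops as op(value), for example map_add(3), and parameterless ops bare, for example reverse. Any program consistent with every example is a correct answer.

map_neg | filter_lt(-5) | reverse | sort_desc

Check, running the answer program on each example:
  [-36, 21, 37, -10, 9, 41, 32, -10] -> [36, -21, -37, 10, -9, -41, -32, 10] -> [-21, -37, -9, -41, -32] -> [-32, -41, -9, -37, -21] -> [-9, -21, -32, -37, -41]
  [-16, 40, 23, -47, -15, -49] -> [16, -40, -23, 47, 15, 49] -> [-40, -23] -> [-23, -40] -> [-23, -40]
  [23, 11, -35, -5, -21, 1, -39, -47] -> [-23, -11, 35, 5, 21, -1, 39, 47] -> [-23, -11] -> [-11, -23] -> [-11, -23]
  [-4, 1, 39] -> [4, -1, -39] -> [-39] -> [-39] -> [-39]
  [34, 50, 44] -> [-34, -50, -44] -> [-34, -50, -44] -> [-44, -50, -34] -> [-34, -44, -50]
  [21, -7, -17, -47, -49, -37, -39, 29, 47, -30] -> [-21, 7, 17, 47, 49, 37, 39, -29, -47, 30] -> [-21, -29, -47] -> [-47, -29, -21] -> [-21, -29, -47]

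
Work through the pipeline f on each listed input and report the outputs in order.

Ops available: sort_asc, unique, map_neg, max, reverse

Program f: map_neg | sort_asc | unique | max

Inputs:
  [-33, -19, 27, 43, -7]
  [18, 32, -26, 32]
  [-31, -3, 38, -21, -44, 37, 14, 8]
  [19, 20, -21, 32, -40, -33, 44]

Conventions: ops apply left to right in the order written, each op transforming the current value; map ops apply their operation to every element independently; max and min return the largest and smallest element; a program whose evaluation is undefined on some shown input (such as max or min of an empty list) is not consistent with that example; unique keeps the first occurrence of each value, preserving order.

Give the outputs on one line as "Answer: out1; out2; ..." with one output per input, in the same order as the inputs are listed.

33; 26; 44; 40

Execution, op by op:
  [-33, -19, 27, 43, -7] -> [33, 19, -27, -43, 7] -> [-43, -27, 7, 19, 33] -> [-43, -27, 7, 19, 33] -> 33
  [18, 32, -26, 32] -> [-18, -32, 26, -32] -> [-32, -32, -18, 26] -> [-32, -18, 26] -> 26
  [-31, -3, 38, -21, -44, 37, 14, 8] -> [31, 3, -38, 21, 44, -37, -14, -8] -> [-38, -37, -14, -8, 3, 21, 31, 44] -> [-38, -37, -14, -8, 3, 21, 31, 44] -> 44
  [19, 20, -21, 32, -40, -33, 44] -> [-19, -20, 21, -32, 40, 33, -44] -> [-44, -32, -20, -19, 21, 33, 40] -> [-44, -32, -20, -19, 21, 33, 40] -> 40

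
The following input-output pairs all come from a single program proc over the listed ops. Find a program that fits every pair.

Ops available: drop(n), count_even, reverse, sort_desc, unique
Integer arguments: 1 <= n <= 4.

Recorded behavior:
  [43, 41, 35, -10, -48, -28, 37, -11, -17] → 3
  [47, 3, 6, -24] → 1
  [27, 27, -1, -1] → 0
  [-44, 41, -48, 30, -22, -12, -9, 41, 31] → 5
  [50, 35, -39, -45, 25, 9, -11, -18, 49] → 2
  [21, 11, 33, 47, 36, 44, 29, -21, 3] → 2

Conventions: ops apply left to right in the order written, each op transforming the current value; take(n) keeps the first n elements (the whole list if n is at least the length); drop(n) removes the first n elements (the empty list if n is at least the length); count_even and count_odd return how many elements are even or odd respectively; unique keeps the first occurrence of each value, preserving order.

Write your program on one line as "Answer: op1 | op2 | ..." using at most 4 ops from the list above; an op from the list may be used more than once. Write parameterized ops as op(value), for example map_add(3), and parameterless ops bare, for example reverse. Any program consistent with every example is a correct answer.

reverse | drop(1) | reverse | count_even

Check, running the answer program on each example:
  [43, 41, 35, -10, -48, -28, 37, -11, -17] -> [-17, -11, 37, -28, -48, -10, 35, 41, 43] -> [-11, 37, -28, -48, -10, 35, 41, 43] -> [43, 41, 35, -10, -48, -28, 37, -11] -> 3
  [47, 3, 6, -24] -> [-24, 6, 3, 47] -> [6, 3, 47] -> [47, 3, 6] -> 1
  [27, 27, -1, -1] -> [-1, -1, 27, 27] -> [-1, 27, 27] -> [27, 27, -1] -> 0
  [-44, 41, -48, 30, -22, -12, -9, 41, 31] -> [31, 41, -9, -12, -22, 30, -48, 41, -44] -> [41, -9, -12, -22, 30, -48, 41, -44] -> [-44, 41, -48, 30, -22, -12, -9, 41] -> 5
  [50, 35, -39, -45, 25, 9, -11, -18, 49] -> [49, -18, -11, 9, 25, -45, -39, 35, 50] -> [-18, -11, 9, 25, -45, -39, 35, 50] -> [50, 35, -39, -45, 25, 9, -11, -18] -> 2
  [21, 11, 33, 47, 36, 44, 29, -21, 3] -> [3, -21, 29, 44, 36, 47, 33, 11, 21] -> [-21, 29, 44, 36, 47, 33, 11, 21] -> [21, 11, 33, 47, 36, 44, 29, -21] -> 2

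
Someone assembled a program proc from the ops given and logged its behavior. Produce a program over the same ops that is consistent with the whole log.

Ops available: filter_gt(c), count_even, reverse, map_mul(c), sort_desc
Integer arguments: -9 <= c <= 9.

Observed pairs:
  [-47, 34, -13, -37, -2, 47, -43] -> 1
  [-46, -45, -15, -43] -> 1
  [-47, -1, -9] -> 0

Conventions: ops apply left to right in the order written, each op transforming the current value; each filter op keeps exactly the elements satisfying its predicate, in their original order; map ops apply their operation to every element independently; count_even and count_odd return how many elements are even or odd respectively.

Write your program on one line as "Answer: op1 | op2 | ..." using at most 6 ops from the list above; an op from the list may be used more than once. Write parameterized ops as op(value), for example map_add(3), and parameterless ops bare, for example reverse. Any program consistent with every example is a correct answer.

sort_desc | map_mul(-9) | reverse | filter_gt(-9) | count_even

Check, running the answer program on each example:
  [-47, 34, -13, -37, -2, 47, -43] -> [47, 34, -2, -13, -37, -43, -47] -> [-423, -306, 18, 117, 333, 387, 423] -> [423, 387, 333, 117, 18, -306, -423] -> [423, 387, 333, 117, 18] -> 1
  [-46, -45, -15, -43] -> [-15, -43, -45, -46] -> [135, 387, 405, 414] -> [414, 405, 387, 135] -> [414, 405, 387, 135] -> 1
  [-47, -1, -9] -> [-1, -9, -47] -> [9, 81, 423] -> [423, 81, 9] -> [423, 81, 9] -> 0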